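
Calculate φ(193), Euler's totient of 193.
192

193 = 193
φ(n) = n × ∏(1 - 1/p) for each prime p dividing n
φ(193) = 193 × (1 - 1/193) = 192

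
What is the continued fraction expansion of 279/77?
[3; 1, 1, 1, 1, 1, 9]

Euclidean algorithm steps:
279 = 3 × 77 + 48
77 = 1 × 48 + 29
48 = 1 × 29 + 19
29 = 1 × 19 + 10
19 = 1 × 10 + 9
10 = 1 × 9 + 1
9 = 9 × 1 + 0
Continued fraction: [3; 1, 1, 1, 1, 1, 9]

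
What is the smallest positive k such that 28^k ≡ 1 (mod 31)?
15

31 is prime, so ord(28) divides φ(31) = 30.
Divisors of 30: 1, 2, 3, 5, 6, 10, 15, 30.
Repeated squaring: 28^1 ≡ 28, 28^2 ≡ 9, 28^4 ≡ 19, 28^8 ≡ 20, 28^16 ≡ 28 (mod 31).
Test 28^d mod 31 for each divisor d in increasing order:
28^1 ≡ 28
28^2 ≡ 9
28^3 = 28^2·28^1 ≡ 4
28^5 = 28^4·28^1 ≡ 5
28^6 = 28^4·28^2 ≡ 16
28^10 = 28^8·28^2 ≡ 25
28^15 = 28^8·28^4·28^2·28^1 ≡ 1  ← first divisor giving 1
The order is 15.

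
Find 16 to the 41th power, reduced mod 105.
46

Repeated squaring. Binary of 41 = 101001.
16^1 ≡ 16 (mod 105); 16^2 ≡ 46 (mod 105); 16^4 ≡ 16 (mod 105); 16^8 ≡ 46 (mod 105); 16^16 ≡ 16 (mod 105); 16^32 ≡ 46 (mod 105)
16^41 = 16^1 × 16^8 × 16^32 ≡ 46 (mod 105)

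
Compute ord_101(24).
25

101 is prime, so ord(24) divides φ(101) = 100.
Divisors of 100: 1, 2, 4, 5, 10, 20, 25, 50, 100.
Repeated squaring: 24^1 ≡ 24, 24^2 ≡ 71, 24^4 ≡ 92, 24^8 ≡ 81, 24^16 ≡ 97, 24^32 ≡ 16, 24^64 ≡ 54 (mod 101).
Test 24^d mod 101 for each divisor d in increasing order:
24^1 ≡ 24
24^2 ≡ 71
24^4 ≡ 92
24^5 = 24^4·24^1 ≡ 87
24^10 = 24^8·24^2 ≡ 95
24^20 = 24^16·24^4 ≡ 36
24^25 = 24^16·24^8·24^1 ≡ 1  ← first divisor giving 1
The order is 25.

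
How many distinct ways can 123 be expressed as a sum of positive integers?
2552338241

p(n) counts ways to write n as a sum of positive integers (order ignored).
Euler's pentagonal recurrence: p(k) = p(k-1) + p(k-2) - p(k-5) - p(k-7) + p(k-12) + p(k-15) - ... (offsets j(3j∓1)/2, signs ++--, p(0)=1, p(<0)=0).
DP table for k = 0..122: p(0)=1, p(1)=1, p(2)=2, p(3)=3, p(4)=5, p(5)=7, p(6)=11, p(7)=15, p(8)=22, p(9)=30, p(10)=42, p(11)=56, p(12)=77, p(13)=101, p(14)=135, p(15)=176, p(16)=231, p(17)=297, p(18)=385, p(19)=490, p(20)=627, p(21)=792, p(22)=1002, p(23)=1255, p(24)=1575, p(25)=1958, p(26)=2436, p(27)=3010, p(28)=3718, p(29)=4565, p(30)=5604, p(31)=6842, p(32)=8349, p(33)=10143, p(34)=12310, p(35)=14883, p(36)=17977, p(37)=21637, p(38)=26015, p(39)=31185, p(40)=37338, p(41)=44583, p(42)=53174, p(43)=63261, p(44)=75175, p(45)=89134, p(46)=105558, p(47)=124754, p(48)=147273, p(49)=173525, p(50)=204226, p(51)=239943, p(52)=281589, p(53)=329931, p(54)=386155, p(55)=451276, p(56)=526823, p(57)=614154, p(58)=715220, p(59)=831820, p(60)=966467, p(61)=1121505, p(62)=1300156, p(63)=1505499, p(64)=1741630, p(65)=2012558, p(66)=2323520, p(67)=2679689, p(68)=3087735, p(69)=3554345, p(70)=4087968, p(71)=4697205, p(72)=5392783, p(73)=6185689, p(74)=7089500, p(75)=8118264, p(76)=9289091, p(77)=10619863, p(78)=12132164, p(79)=13848650, p(80)=15796476, p(81)=18004327, p(82)=20506255, p(83)=23338469, p(84)=26543660, p(85)=30167357, p(86)=34262962, p(87)=38887673, p(88)=44108109, p(89)=49995925, p(90)=56634173, p(91)=64112359, p(92)=72533807, p(93)=82010177, p(94)=92669720, p(95)=104651419, p(96)=118114304, p(97)=133230930, p(98)=150198136, p(99)=169229875, p(100)=190569292, p(101)=214481126, p(102)=241265379, p(103)=271248950, p(104)=304801365, p(105)=342325709, p(106)=384276336, p(107)=431149389, p(108)=483502844, p(109)=541946240, p(110)=607163746, p(111)=679903203, p(112)=761002156, p(113)=851376628, p(114)=952050665, p(115)=1064144451, p(116)=1188908248, p(117)=1327710076, p(118)=1482074143, p(119)=1653668665, p(120)=1844349560, p(121)=2056148051, p(122)=2291320912.
Final step: p(123) = p(122) + p(121) - p(118) - p(116) + p(111) + p(108) - p(101) - p(97) + p(88) + p(83) - p(72) - p(66) + p(53) + p(46) - p(31) - p(23) + p(6)
= 2291320912 + 2056148051 - 1482074143 - 1188908248 + 679903203 + 483502844 - 214481126 - 133230930 + 44108109 + 23338469 - 5392783 - 2323520 + 329931 + 105558 - 6842 - 1255 + 11
= 2552338241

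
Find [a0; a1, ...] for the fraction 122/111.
[1; 10, 11]

Euclidean algorithm steps:
122 = 1 × 111 + 11
111 = 10 × 11 + 1
11 = 11 × 1 + 0
Continued fraction: [1; 10, 11]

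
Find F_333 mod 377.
2

Matrix identity: Q^n = [[F_(n+1), F_n], [F_n, F_(n-1)]] with Q = [[1,1],[1,0]].
n = 333 = 101001101₂. Square-and-multiply, entries mod 377:
Q^1 = [[1,1],[1,0]]
Q^2 = (Q^1)² = [[2,1],[1,1]]
Q^5 = (Q^2)²·Q = [[8,5],[5,3]]
Q^10 = (Q^5)² = [[89,55],[55,34]]
Q^20 = (Q^10)² = [[13,356],[356,34]]
Q^41 = (Q^20)²·Q = [[0,233],[233,144]]
Q^83 = (Q^41)²·Q = [[0,1],[1,376]]
Q^166 = (Q^83)² = [[1,376],[376,2]]
Q^333 = (Q^166)²·Q = [[376,2],[2,374]]
F_333 mod 377 = Q^333[0][1] = 2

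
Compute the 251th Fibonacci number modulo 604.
1

Matrix identity: Q^n = [[F_(n+1), F_n], [F_n, F_(n-1)]] with Q = [[1,1],[1,0]].
n = 251 = 11111011₂. Square-and-multiply, entries mod 604:
Q^1 = [[1,1],[1,0]]
Q^3 = (Q^1)²·Q = [[3,2],[2,1]]
Q^7 = (Q^3)²·Q = [[21,13],[13,8]]
Q^15 = (Q^7)²·Q = [[383,6],[6,377]]
Q^31 = (Q^15)²·Q = [[285,557],[557,332]]
Q^62 = (Q^31)² = [[82,597],[597,89]]
Q^125 = (Q^62)²·Q = [[140,129],[129,11]]
Q^251 = (Q^125)²·Q = [[152,1],[1,151]]
F_251 mod 604 = Q^251[0][1] = 1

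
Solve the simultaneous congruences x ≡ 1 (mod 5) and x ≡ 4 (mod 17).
21

Using Chinese Remainder Theorem:
M = 5 × 17 = 85
M1 = 17, M2 = 5
y1 = 17^(-1) mod 5 = 3
y2 = 5^(-1) mod 17 = 7
x = (1×17×3 + 4×5×7) mod 85 = 21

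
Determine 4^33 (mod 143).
64

Repeated squaring. Binary of 33 = 100001.
4^1 ≡ 4 (mod 143); 4^2 ≡ 16 (mod 143); 4^4 ≡ 113 (mod 143); 4^8 ≡ 42 (mod 143); 4^16 ≡ 48 (mod 143); 4^32 ≡ 16 (mod 143)
4^33 = 4^1 × 4^32 ≡ 64 (mod 143)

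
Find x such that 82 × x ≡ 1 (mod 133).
73

gcd(82, 133) = 1, so the inverse exists.
Extended Euclidean algorithm on (133, 82):
133 = 1 × 82 + 51  ⟹  51 = (1)·133 + (-1)·82
82 = 1 × 51 + 31  ⟹  31 = (-1)·133 + (2)·82
51 = 1 × 31 + 20  ⟹  20 = (2)·133 + (-3)·82
31 = 1 × 20 + 11  ⟹  11 = (-3)·133 + (5)·82
20 = 1 × 11 + 9  ⟹  9 = (5)·133 + (-8)·82
11 = 1 × 9 + 2  ⟹  2 = (-8)·133 + (13)·82
9 = 4 × 2 + 1  ⟹  1 = (37)·133 + (-60)·82
So (-60)·82 ≡ 1 (mod 133), i.e. 82^(-1) ≡ -60 ≡ 73 (mod 133).
Check: 82 × 73 = 5986 ≡ 1 (mod 133)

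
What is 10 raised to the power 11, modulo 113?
24

Repeated squaring. Binary of 11 = 1011.
10^1 ≡ 10 (mod 113); 10^2 ≡ 100 (mod 113); 10^4 ≡ 56 (mod 113); 10^8 ≡ 85 (mod 113)
10^11 = 10^1 × 10^2 × 10^8 ≡ 24 (mod 113)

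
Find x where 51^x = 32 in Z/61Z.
25

Baby-step giant-step with step n = ⌈√61⌉ = 8.
Baby steps 51^j mod 61 (j:value) for j=0..7: 0:1, 1:51, 2:39, 3:37, 4:57, 5:40, 6:27, 7:35.
Giant-step multiplier: 51^(-8) ≡ 51^(60-8) = 51^52 ≡ 42 (mod 61).
Giant steps γ_i = 32·42^i mod 61: γ_0=32, γ_1=2, γ_2=23, γ_3=51 (in table at j=1).
x = i·n + j = 3·8 + 1 = 25.
Check: 51^25 ≡ 32 (mod 61).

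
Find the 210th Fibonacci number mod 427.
183

Matrix identity: Q^n = [[F_(n+1), F_n], [F_n, F_(n-1)]] with Q = [[1,1],[1,0]].
n = 210 = 11010010₂. Square-and-multiply, entries mod 427:
Q^1 = [[1,1],[1,0]]
Q^3 = (Q^1)²·Q = [[3,2],[2,1]]
Q^6 = (Q^3)² = [[13,8],[8,5]]
Q^13 = (Q^6)²·Q = [[377,233],[233,144]]
Q^26 = (Q^13)² = [[425,125],[125,300]]
Q^52 = (Q^26)² = [[257,101],[101,156]]
Q^105 = (Q^52)²·Q = [[111,244],[244,294]]
Q^210 = (Q^105)² = [[121,183],[183,365]]
F_210 mod 427 = Q^210[0][1] = 183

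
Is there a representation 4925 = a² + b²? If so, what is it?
5² + 70² (a=5, b=70)

Factorization: 4925 = 5^2 × 197
By Fermat: n is sum of two squares iff every prime p ≡ 3 (mod 4) appears to even power.
All primes ≡ 3 (mod 4) appear to even power.
Search a = 0, 1, 2, … for 4925 - a² a perfect square: first hit at a = 5: 4925 - 25 = 4900 = 70².
4925 = 5² + 70² = 25 + 4900 ✓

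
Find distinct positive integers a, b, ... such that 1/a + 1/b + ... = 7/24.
1/4 + 1/24

Greedy algorithm:
7/24: ceiling(24/7) = 4, use 1/4
1/24: ceiling(24/1) = 24, use 1/24
Result: 7/24 = 1/4 + 1/24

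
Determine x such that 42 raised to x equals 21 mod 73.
33

Baby-step giant-step with step n = ⌈√73⌉ = 9.
Baby steps 42^j mod 73 (j:value) for j=0..8: 0:1, 1:42, 2:12, 3:66, 4:71, 5:62, 6:49, 7:14, 8:4.
Giant-step multiplier: 42^(-9) ≡ 42^(72-9) = 42^63 ≡ 10 (mod 73).
Giant steps γ_i = 21·10^i mod 73: γ_0=21, γ_1=64, γ_2=56, γ_3=49 (in table at j=6).
x = i·n + j = 3·9 + 6 = 33.
Check: 42^33 ≡ 21 (mod 73).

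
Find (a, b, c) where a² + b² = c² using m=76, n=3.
(5767, 456, 5785)

Euclid's formula: a = m² - n², b = 2mn, c = m² + n²
m = 76, n = 3
a = 76² - 3² = 5776 - 9 = 5767
b = 2 × 76 × 3 = 456
c = 76² + 3² = 5776 + 9 = 5785
Verification: 5767² + 456² = 33258289 + 207936 = 33466225 = 5785² ✓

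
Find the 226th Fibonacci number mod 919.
250

Matrix identity: Q^n = [[F_(n+1), F_n], [F_n, F_(n-1)]] with Q = [[1,1],[1,0]].
n = 226 = 11100010₂. Square-and-multiply, entries mod 919:
Q^1 = [[1,1],[1,0]]
Q^3 = (Q^1)²·Q = [[3,2],[2,1]]
Q^7 = (Q^3)²·Q = [[21,13],[13,8]]
Q^14 = (Q^7)² = [[610,377],[377,233]]
Q^28 = (Q^14)² = [[508,756],[756,671]]
Q^56 = (Q^28)² = [[662,813],[813,768]]
Q^113 = (Q^56)²·Q = [[144,89],[89,55]]
Q^226 = (Q^113)² = [[168,250],[250,837]]
F_226 mod 919 = Q^226[0][1] = 250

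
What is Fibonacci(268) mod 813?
270

Matrix identity: Q^n = [[F_(n+1), F_n], [F_n, F_(n-1)]] with Q = [[1,1],[1,0]].
n = 268 = 100001100₂. Square-and-multiply, entries mod 813:
Q^1 = [[1,1],[1,0]]
Q^2 = (Q^1)² = [[2,1],[1,1]]
Q^4 = (Q^2)² = [[5,3],[3,2]]
Q^8 = (Q^4)² = [[34,21],[21,13]]
Q^16 = (Q^8)² = [[784,174],[174,610]]
Q^33 = (Q^16)²·Q = [[505,223],[223,282]]
Q^67 = (Q^33)²·Q = [[585,692],[692,706]]
Q^134 = (Q^67)² = [[772,698],[698,74]]
Q^268 = (Q^134)² = [[272,270],[270,2]]
F_268 mod 813 = Q^268[0][1] = 270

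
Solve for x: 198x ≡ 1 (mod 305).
57

gcd(198, 305) = 1, so the inverse exists.
Extended Euclidean algorithm on (305, 198):
305 = 1 × 198 + 107  ⟹  107 = (1)·305 + (-1)·198
198 = 1 × 107 + 91  ⟹  91 = (-1)·305 + (2)·198
107 = 1 × 91 + 16  ⟹  16 = (2)·305 + (-3)·198
91 = 5 × 16 + 11  ⟹  11 = (-11)·305 + (17)·198
16 = 1 × 11 + 5  ⟹  5 = (13)·305 + (-20)·198
11 = 2 × 5 + 1  ⟹  1 = (-37)·305 + (57)·198
So (57)·198 ≡ 1 (mod 305), i.e. 198^(-1) ≡ 57 (mod 305).
Check: 198 × 57 = 11286 ≡ 1 (mod 305)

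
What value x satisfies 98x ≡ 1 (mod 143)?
54

gcd(98, 143) = 1, so the inverse exists.
Extended Euclidean algorithm on (143, 98):
143 = 1 × 98 + 45  ⟹  45 = (1)·143 + (-1)·98
98 = 2 × 45 + 8  ⟹  8 = (-2)·143 + (3)·98
45 = 5 × 8 + 5  ⟹  5 = (11)·143 + (-16)·98
8 = 1 × 5 + 3  ⟹  3 = (-13)·143 + (19)·98
5 = 1 × 3 + 2  ⟹  2 = (24)·143 + (-35)·98
3 = 1 × 2 + 1  ⟹  1 = (-37)·143 + (54)·98
So (54)·98 ≡ 1 (mod 143), i.e. 98^(-1) ≡ 54 (mod 143).
Check: 98 × 54 = 5292 ≡ 1 (mod 143)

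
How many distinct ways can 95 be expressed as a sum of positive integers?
104651419

p(n) counts ways to write n as a sum of positive integers (order ignored).
Euler's pentagonal recurrence: p(k) = p(k-1) + p(k-2) - p(k-5) - p(k-7) + p(k-12) + p(k-15) - ... (offsets j(3j∓1)/2, signs ++--, p(0)=1, p(<0)=0).
DP table for k = 0..94: p(0)=1, p(1)=1, p(2)=2, p(3)=3, p(4)=5, p(5)=7, p(6)=11, p(7)=15, p(8)=22, p(9)=30, p(10)=42, p(11)=56, p(12)=77, p(13)=101, p(14)=135, p(15)=176, p(16)=231, p(17)=297, p(18)=385, p(19)=490, p(20)=627, p(21)=792, p(22)=1002, p(23)=1255, p(24)=1575, p(25)=1958, p(26)=2436, p(27)=3010, p(28)=3718, p(29)=4565, p(30)=5604, p(31)=6842, p(32)=8349, p(33)=10143, p(34)=12310, p(35)=14883, p(36)=17977, p(37)=21637, p(38)=26015, p(39)=31185, p(40)=37338, p(41)=44583, p(42)=53174, p(43)=63261, p(44)=75175, p(45)=89134, p(46)=105558, p(47)=124754, p(48)=147273, p(49)=173525, p(50)=204226, p(51)=239943, p(52)=281589, p(53)=329931, p(54)=386155, p(55)=451276, p(56)=526823, p(57)=614154, p(58)=715220, p(59)=831820, p(60)=966467, p(61)=1121505, p(62)=1300156, p(63)=1505499, p(64)=1741630, p(65)=2012558, p(66)=2323520, p(67)=2679689, p(68)=3087735, p(69)=3554345, p(70)=4087968, p(71)=4697205, p(72)=5392783, p(73)=6185689, p(74)=7089500, p(75)=8118264, p(76)=9289091, p(77)=10619863, p(78)=12132164, p(79)=13848650, p(80)=15796476, p(81)=18004327, p(82)=20506255, p(83)=23338469, p(84)=26543660, p(85)=30167357, p(86)=34262962, p(87)=38887673, p(88)=44108109, p(89)=49995925, p(90)=56634173, p(91)=64112359, p(92)=72533807, p(93)=82010177, p(94)=92669720.
Final step: p(95) = p(94) + p(93) - p(90) - p(88) + p(83) + p(80) - p(73) - p(69) + p(60) + p(55) - p(44) - p(38) + p(25) + p(18) - p(3)
= 92669720 + 82010177 - 56634173 - 44108109 + 23338469 + 15796476 - 6185689 - 3554345 + 966467 + 451276 - 75175 - 26015 + 1958 + 385 - 3
= 104651419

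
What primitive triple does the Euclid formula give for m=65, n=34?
(3069, 4420, 5381)

Euclid's formula: a = m² - n², b = 2mn, c = m² + n²
m = 65, n = 34
a = 65² - 34² = 4225 - 1156 = 3069
b = 2 × 65 × 34 = 4420
c = 65² + 34² = 4225 + 1156 = 5381
Verification: 3069² + 4420² = 9418761 + 19536400 = 28955161 = 5381² ✓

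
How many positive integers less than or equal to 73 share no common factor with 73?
72

73 = 73
φ(n) = n × ∏(1 - 1/p) for each prime p dividing n
φ(73) = 73 × (1 - 1/73) = 72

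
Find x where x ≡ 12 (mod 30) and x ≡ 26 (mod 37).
1062

Using Chinese Remainder Theorem:
M = 30 × 37 = 1110
M1 = 37, M2 = 30
y1 = 37^(-1) mod 30 = 13
y2 = 30^(-1) mod 37 = 21
x = (12×37×13 + 26×30×21) mod 1110 = 1062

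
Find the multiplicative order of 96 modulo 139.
3

139 is prime, so ord(96) divides φ(139) = 138.
Divisors of 138: 1, 2, 3, 6, 23, 46, 69, 138.
Repeated squaring: 96^1 ≡ 96, 96^2 ≡ 42, 96^4 ≡ 96, 96^8 ≡ 42, 96^16 ≡ 96, 96^32 ≡ 42, 96^64 ≡ 96, 96^128 ≡ 42 (mod 139).
Test 96^d mod 139 for each divisor d in increasing order:
96^1 ≡ 96
96^2 ≡ 42
96^3 = 96^2·96^1 ≡ 1  ← first divisor giving 1
The order is 3.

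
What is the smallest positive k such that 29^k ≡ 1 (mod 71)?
35

71 is prime, so ord(29) divides φ(71) = 70.
Divisors of 70: 1, 2, 5, 7, 10, 14, 35, 70.
Repeated squaring: 29^1 ≡ 29, 29^2 ≡ 60, 29^4 ≡ 50, 29^8 ≡ 15, 29^16 ≡ 12, 29^32 ≡ 2, 29^64 ≡ 4 (mod 71).
Test 29^d mod 71 for each divisor d in increasing order:
29^1 ≡ 29
29^2 ≡ 60
29^5 = 29^4·29^1 ≡ 30
29^7 = 29^4·29^2·29^1 ≡ 25
29^10 = 29^8·29^2 ≡ 48
29^14 = 29^8·29^4·29^2 ≡ 57
29^35 = 29^32·29^2·29^1 ≡ 1  ← first divisor giving 1
The order is 35.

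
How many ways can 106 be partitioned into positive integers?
384276336

p(n) counts ways to write n as a sum of positive integers (order ignored).
Euler's pentagonal recurrence: p(k) = p(k-1) + p(k-2) - p(k-5) - p(k-7) + p(k-12) + p(k-15) - ... (offsets j(3j∓1)/2, signs ++--, p(0)=1, p(<0)=0).
DP table for k = 0..105: p(0)=1, p(1)=1, p(2)=2, p(3)=3, p(4)=5, p(5)=7, p(6)=11, p(7)=15, p(8)=22, p(9)=30, p(10)=42, p(11)=56, p(12)=77, p(13)=101, p(14)=135, p(15)=176, p(16)=231, p(17)=297, p(18)=385, p(19)=490, p(20)=627, p(21)=792, p(22)=1002, p(23)=1255, p(24)=1575, p(25)=1958, p(26)=2436, p(27)=3010, p(28)=3718, p(29)=4565, p(30)=5604, p(31)=6842, p(32)=8349, p(33)=10143, p(34)=12310, p(35)=14883, p(36)=17977, p(37)=21637, p(38)=26015, p(39)=31185, p(40)=37338, p(41)=44583, p(42)=53174, p(43)=63261, p(44)=75175, p(45)=89134, p(46)=105558, p(47)=124754, p(48)=147273, p(49)=173525, p(50)=204226, p(51)=239943, p(52)=281589, p(53)=329931, p(54)=386155, p(55)=451276, p(56)=526823, p(57)=614154, p(58)=715220, p(59)=831820, p(60)=966467, p(61)=1121505, p(62)=1300156, p(63)=1505499, p(64)=1741630, p(65)=2012558, p(66)=2323520, p(67)=2679689, p(68)=3087735, p(69)=3554345, p(70)=4087968, p(71)=4697205, p(72)=5392783, p(73)=6185689, p(74)=7089500, p(75)=8118264, p(76)=9289091, p(77)=10619863, p(78)=12132164, p(79)=13848650, p(80)=15796476, p(81)=18004327, p(82)=20506255, p(83)=23338469, p(84)=26543660, p(85)=30167357, p(86)=34262962, p(87)=38887673, p(88)=44108109, p(89)=49995925, p(90)=56634173, p(91)=64112359, p(92)=72533807, p(93)=82010177, p(94)=92669720, p(95)=104651419, p(96)=118114304, p(97)=133230930, p(98)=150198136, p(99)=169229875, p(100)=190569292, p(101)=214481126, p(102)=241265379, p(103)=271248950, p(104)=304801365, p(105)=342325709.
Final step: p(106) = p(105) + p(104) - p(101) - p(99) + p(94) + p(91) - p(84) - p(80) + p(71) + p(66) - p(55) - p(49) + p(36) + p(29) - p(14) - p(6)
= 342325709 + 304801365 - 214481126 - 169229875 + 92669720 + 64112359 - 26543660 - 15796476 + 4697205 + 2323520 - 451276 - 173525 + 17977 + 4565 - 135 - 11
= 384276336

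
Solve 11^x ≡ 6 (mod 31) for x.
5

Baby-step giant-step with step n = ⌈√31⌉ = 6.
Baby steps 11^j mod 31 (j:value) for j=0..5: 0:1, 1:11, 2:28, 3:29, 4:9, 5:6.
h = 6 is already in the table at j=5, so x = 5.
Check: 11^5 ≡ 6 (mod 31).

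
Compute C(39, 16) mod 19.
0

Using Lucas' theorem:
Write n=39 and k=16 in base 19:
n in base 19: [2, 1]
k in base 19: [0, 16]
C(39,16) mod 19 = ∏ C(n_i, k_i) mod 19
Digit binomials (mod 19): C(2,0) = 1; C(1,16) = 0 (k_i > n_i)
Product: 1 × 0 = 0 ≡ 0 (mod 19)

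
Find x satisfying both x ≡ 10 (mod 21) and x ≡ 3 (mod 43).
304

Using Chinese Remainder Theorem:
M = 21 × 43 = 903
M1 = 43, M2 = 21
y1 = 43^(-1) mod 21 = 1
y2 = 21^(-1) mod 43 = 41
x = (10×43×1 + 3×21×41) mod 903 = 304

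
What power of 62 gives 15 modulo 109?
52

Baby-step giant-step with step n = ⌈√109⌉ = 11.
Baby steps 62^j mod 109 (j:value) for j=0..10: 0:1, 1:62, 2:29, 3:54, 4:78, 5:40, 6:82, 7:70, 8:89, 9:68, 10:74.
Giant-step multiplier: 62^(-11) ≡ 62^(108-11) = 62^97 ≡ 11 (mod 109).
Giant steps γ_i = 15·11^i mod 109: γ_0=15, γ_1=56, γ_2=71, γ_3=18, γ_4=89 (in table at j=8).
x = i·n + j = 4·11 + 8 = 52.
Check: 62^52 ≡ 15 (mod 109).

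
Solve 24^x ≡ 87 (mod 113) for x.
66

Baby-step giant-step with step n = ⌈√113⌉ = 11.
Baby steps 24^j mod 113 (j:value) for j=0..10: 0:1, 1:24, 2:11, 3:38, 4:8, 5:79, 6:88, 7:78, 8:64, 9:67, 10:26.
Giant-step multiplier: 24^(-11) ≡ 24^(112-11) = 24^101 ≡ 23 (mod 113).
Giant steps γ_i = 87·23^i mod 113: γ_0=87, γ_1=80, γ_2=32, γ_3=58, γ_4=91, γ_5=59, γ_6=1 (in table at j=0).
x = i·n + j = 6·11 + 0 = 66.
Check: 24^66 ≡ 87 (mod 113).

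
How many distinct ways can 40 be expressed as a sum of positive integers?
37338

p(n) counts ways to write n as a sum of positive integers (order ignored).
Euler's pentagonal recurrence: p(k) = p(k-1) + p(k-2) - p(k-5) - p(k-7) + p(k-12) + p(k-15) - ... (offsets j(3j∓1)/2, signs ++--, p(0)=1, p(<0)=0).
DP table for k = 0..39: p(0)=1, p(1)=1, p(2)=2, p(3)=3, p(4)=5, p(5)=7, p(6)=11, p(7)=15, p(8)=22, p(9)=30, p(10)=42, p(11)=56, p(12)=77, p(13)=101, p(14)=135, p(15)=176, p(16)=231, p(17)=297, p(18)=385, p(19)=490, p(20)=627, p(21)=792, p(22)=1002, p(23)=1255, p(24)=1575, p(25)=1958, p(26)=2436, p(27)=3010, p(28)=3718, p(29)=4565, p(30)=5604, p(31)=6842, p(32)=8349, p(33)=10143, p(34)=12310, p(35)=14883, p(36)=17977, p(37)=21637, p(38)=26015, p(39)=31185.
Final step: p(40) = p(39) + p(38) - p(35) - p(33) + p(28) + p(25) - p(18) - p(14) + p(5) + p(0)
= 31185 + 26015 - 14883 - 10143 + 3718 + 1958 - 385 - 135 + 7 + 1
= 37338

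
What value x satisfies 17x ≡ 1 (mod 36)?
17

gcd(17, 36) = 1, so the inverse exists.
Extended Euclidean algorithm on (36, 17):
36 = 2 × 17 + 2  ⟹  2 = (1)·36 + (-2)·17
17 = 8 × 2 + 1  ⟹  1 = (-8)·36 + (17)·17
So (17)·17 ≡ 1 (mod 36), i.e. 17^(-1) ≡ 17 (mod 36).
Check: 17 × 17 = 289 ≡ 1 (mod 36)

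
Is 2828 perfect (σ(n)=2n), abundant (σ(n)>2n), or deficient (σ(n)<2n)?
abundant

Proper divisors of 2828: sum = 1 + 2 + 4 + 7 + 14 + 28 + 101 + 202 + 404 + 707 + 1414 = 2884
Since 2884 > 2828, 2828 is abundant.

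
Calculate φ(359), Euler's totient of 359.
358

359 = 359
φ(n) = n × ∏(1 - 1/p) for each prime p dividing n
φ(359) = 359 × (1 - 1/359) = 358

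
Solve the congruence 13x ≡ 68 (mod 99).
x ≡ 89 (mod 99)

gcd(13, 99) = 1, which divides 68, so solutions exist.
Find 13^(-1) mod 99 by the extended Euclidean algorithm:
99 = 7 × 13 + 8  ⟹  8 = (1)·99 + (-7)·13
13 = 1 × 8 + 5  ⟹  5 = (-1)·99 + (8)·13
8 = 1 × 5 + 3  ⟹  3 = (2)·99 + (-15)·13
5 = 1 × 3 + 2  ⟹  2 = (-3)·99 + (23)·13
3 = 1 × 2 + 1  ⟹  1 = (5)·99 + (-38)·13
So (-38)·13 ≡ 1 (mod 99), i.e. 13^(-1) ≡ -38 ≡ 61 (mod 99).
x ≡ 61 × 68 = 4148 ≡ 89 (mod 99).
Check: 13 × 89 = 1157 ≡ 68 (mod 99).
Unique solution: x ≡ 89 (mod 99)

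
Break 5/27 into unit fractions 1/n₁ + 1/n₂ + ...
1/6 + 1/54

Greedy algorithm:
5/27: ceiling(27/5) = 6, use 1/6
1/54: ceiling(54/1) = 54, use 1/54
Result: 5/27 = 1/6 + 1/54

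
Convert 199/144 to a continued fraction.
[1; 2, 1, 1, 1, 1, 1, 1, 1, 2]

Euclidean algorithm steps:
199 = 1 × 144 + 55
144 = 2 × 55 + 34
55 = 1 × 34 + 21
34 = 1 × 21 + 13
21 = 1 × 13 + 8
13 = 1 × 8 + 5
8 = 1 × 5 + 3
5 = 1 × 3 + 2
3 = 1 × 2 + 1
2 = 2 × 1 + 0
Continued fraction: [1; 2, 1, 1, 1, 1, 1, 1, 1, 2]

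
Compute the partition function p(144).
22540654445

p(n) counts ways to write n as a sum of positive integers (order ignored).
Euler's pentagonal recurrence: p(k) = p(k-1) + p(k-2) - p(k-5) - p(k-7) + p(k-12) + p(k-15) - ... (offsets j(3j∓1)/2, signs ++--, p(0)=1, p(<0)=0).
DP table for k = 0..143: p(0)=1, p(1)=1, p(2)=2, p(3)=3, p(4)=5, p(5)=7, p(6)=11, p(7)=15, p(8)=22, p(9)=30, p(10)=42, p(11)=56, p(12)=77, p(13)=101, p(14)=135, p(15)=176, p(16)=231, p(17)=297, p(18)=385, p(19)=490, p(20)=627, p(21)=792, p(22)=1002, p(23)=1255, p(24)=1575, p(25)=1958, p(26)=2436, p(27)=3010, p(28)=3718, p(29)=4565, p(30)=5604, p(31)=6842, p(32)=8349, p(33)=10143, p(34)=12310, p(35)=14883, p(36)=17977, p(37)=21637, p(38)=26015, p(39)=31185, p(40)=37338, p(41)=44583, p(42)=53174, p(43)=63261, p(44)=75175, p(45)=89134, p(46)=105558, p(47)=124754, p(48)=147273, p(49)=173525, p(50)=204226, p(51)=239943, p(52)=281589, p(53)=329931, p(54)=386155, p(55)=451276, p(56)=526823, p(57)=614154, p(58)=715220, p(59)=831820, p(60)=966467, p(61)=1121505, p(62)=1300156, p(63)=1505499, p(64)=1741630, p(65)=2012558, p(66)=2323520, p(67)=2679689, p(68)=3087735, p(69)=3554345, p(70)=4087968, p(71)=4697205, p(72)=5392783, p(73)=6185689, p(74)=7089500, p(75)=8118264, p(76)=9289091, p(77)=10619863, p(78)=12132164, p(79)=13848650, p(80)=15796476, p(81)=18004327, p(82)=20506255, p(83)=23338469, p(84)=26543660, p(85)=30167357, p(86)=34262962, p(87)=38887673, p(88)=44108109, p(89)=49995925, p(90)=56634173, p(91)=64112359, p(92)=72533807, p(93)=82010177, p(94)=92669720, p(95)=104651419, p(96)=118114304, p(97)=133230930, p(98)=150198136, p(99)=169229875, p(100)=190569292, p(101)=214481126, p(102)=241265379, p(103)=271248950, p(104)=304801365, p(105)=342325709, p(106)=384276336, p(107)=431149389, p(108)=483502844, p(109)=541946240, p(110)=607163746, p(111)=679903203, p(112)=761002156, p(113)=851376628, p(114)=952050665, p(115)=1064144451, p(116)=1188908248, p(117)=1327710076, p(118)=1482074143, p(119)=1653668665, p(120)=1844349560, p(121)=2056148051, p(122)=2291320912, p(123)=2552338241, p(124)=2841940500, p(125)=3163127352, p(126)=3519222692, p(127)=3913864295, p(128)=4351078600, p(129)=4835271870, p(130)=5371315400, p(131)=5964539504, p(132)=6620830889, p(133)=7346629512, p(134)=8149040695, p(135)=9035836076, p(136)=10015581680, p(137)=11097645016, p(138)=12292341831, p(139)=13610949895, p(140)=15065878135, p(141)=16670689208, p(142)=18440293320, p(143)=20390982757.
Final step: p(144) = p(143) + p(142) - p(139) - p(137) + p(132) + p(129) - p(122) - p(118) + p(109) + p(104) - p(93) - p(87) + p(74) + p(67) - p(52) - p(44) + p(27) + p(18)
= 20390982757 + 18440293320 - 13610949895 - 11097645016 + 6620830889 + 4835271870 - 2291320912 - 1482074143 + 541946240 + 304801365 - 82010177 - 38887673 + 7089500 + 2679689 - 281589 - 75175 + 3010 + 385
= 22540654445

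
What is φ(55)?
40

55 = 5 × 11
φ(n) = n × ∏(1 - 1/p) for each prime p dividing n
φ(55) = 55 × (1 - 1/5) × (1 - 1/11) = 40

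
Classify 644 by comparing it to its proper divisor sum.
abundant

Proper divisors of 644: sum = 1 + 2 + 4 + 7 + 14 + 23 + 28 + 46 + 92 + 161 + 322 = 700
Since 700 > 644, 644 is abundant.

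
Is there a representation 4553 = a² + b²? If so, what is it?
8² + 67² (a=8, b=67)

Factorization: 4553 = 29 × 157
By Fermat: n is sum of two squares iff every prime p ≡ 3 (mod 4) appears to even power.
All primes ≡ 3 (mod 4) appear to even power.
Search a = 0, 1, 2, … for 4553 - a² a perfect square: first hit at a = 8: 4553 - 64 = 4489 = 67².
4553 = 8² + 67² = 64 + 4489 ✓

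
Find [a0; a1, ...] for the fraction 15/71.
[0; 4, 1, 2, 1, 3]

Euclidean algorithm steps:
15 = 0 × 71 + 15
71 = 4 × 15 + 11
15 = 1 × 11 + 4
11 = 2 × 4 + 3
4 = 1 × 3 + 1
3 = 3 × 1 + 0
Continued fraction: [0; 4, 1, 2, 1, 3]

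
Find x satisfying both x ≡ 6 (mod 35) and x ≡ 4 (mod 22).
356

Using Chinese Remainder Theorem:
M = 35 × 22 = 770
M1 = 22, M2 = 35
y1 = 22^(-1) mod 35 = 8
y2 = 35^(-1) mod 22 = 17
x = (6×22×8 + 4×35×17) mod 770 = 356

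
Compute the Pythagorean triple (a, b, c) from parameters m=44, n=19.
(1575, 1672, 2297)

Euclid's formula: a = m² - n², b = 2mn, c = m² + n²
m = 44, n = 19
a = 44² - 19² = 1936 - 361 = 1575
b = 2 × 44 × 19 = 1672
c = 44² + 19² = 1936 + 361 = 2297
Verification: 1575² + 1672² = 2480625 + 2795584 = 5276209 = 2297² ✓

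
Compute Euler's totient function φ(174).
56

174 = 2 × 3 × 29
φ(n) = n × ∏(1 - 1/p) for each prime p dividing n
φ(174) = 174 × (1 - 1/2) × (1 - 1/3) × (1 - 1/29) = 56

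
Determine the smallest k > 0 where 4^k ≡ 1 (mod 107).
53

107 is prime, so ord(4) divides φ(107) = 106.
Divisors of 106: 1, 2, 53, 106.
Repeated squaring: 4^1 ≡ 4, 4^2 ≡ 16, 4^4 ≡ 42, 4^8 ≡ 52, 4^16 ≡ 29, 4^32 ≡ 92, 4^64 ≡ 11 (mod 107).
Test 4^d mod 107 for each divisor d in increasing order:
4^1 ≡ 4
4^2 ≡ 16
4^53 = 4^32·4^16·4^4·4^1 ≡ 1  ← first divisor giving 1
The order is 53.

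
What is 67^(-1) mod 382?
325

gcd(67, 382) = 1, so the inverse exists.
Extended Euclidean algorithm on (382, 67):
382 = 5 × 67 + 47  ⟹  47 = (1)·382 + (-5)·67
67 = 1 × 47 + 20  ⟹  20 = (-1)·382 + (6)·67
47 = 2 × 20 + 7  ⟹  7 = (3)·382 + (-17)·67
20 = 2 × 7 + 6  ⟹  6 = (-7)·382 + (40)·67
7 = 1 × 6 + 1  ⟹  1 = (10)·382 + (-57)·67
So (-57)·67 ≡ 1 (mod 382), i.e. 67^(-1) ≡ -57 ≡ 325 (mod 382).
Check: 67 × 325 = 21775 ≡ 1 (mod 382)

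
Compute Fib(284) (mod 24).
21

Matrix identity: Q^n = [[F_(n+1), F_n], [F_n, F_(n-1)]] with Q = [[1,1],[1,0]].
n = 284 = 100011100₂. Square-and-multiply, entries mod 24:
Q^1 = [[1,1],[1,0]]
Q^2 = (Q^1)² = [[2,1],[1,1]]
Q^4 = (Q^2)² = [[5,3],[3,2]]
Q^8 = (Q^4)² = [[10,21],[21,13]]
Q^17 = (Q^8)²·Q = [[16,13],[13,3]]
Q^35 = (Q^17)²·Q = [[0,17],[17,7]]
Q^71 = (Q^35)²·Q = [[0,1],[1,23]]
Q^142 = (Q^71)² = [[1,23],[23,2]]
Q^284 = (Q^142)² = [[2,21],[21,5]]
F_284 mod 24 = Q^284[0][1] = 21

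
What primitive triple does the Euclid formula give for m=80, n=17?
(6111, 2720, 6689)

Euclid's formula: a = m² - n², b = 2mn, c = m² + n²
m = 80, n = 17
a = 80² - 17² = 6400 - 289 = 6111
b = 2 × 80 × 17 = 2720
c = 80² + 17² = 6400 + 289 = 6689
Verification: 6111² + 2720² = 37344321 + 7398400 = 44742721 = 6689² ✓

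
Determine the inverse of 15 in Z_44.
3

gcd(15, 44) = 1, so the inverse exists.
Extended Euclidean algorithm on (44, 15):
44 = 2 × 15 + 14  ⟹  14 = (1)·44 + (-2)·15
15 = 1 × 14 + 1  ⟹  1 = (-1)·44 + (3)·15
So (3)·15 ≡ 1 (mod 44), i.e. 15^(-1) ≡ 3 (mod 44).
Check: 15 × 3 = 45 ≡ 1 (mod 44)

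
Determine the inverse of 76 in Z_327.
142

gcd(76, 327) = 1, so the inverse exists.
Extended Euclidean algorithm on (327, 76):
327 = 4 × 76 + 23  ⟹  23 = (1)·327 + (-4)·76
76 = 3 × 23 + 7  ⟹  7 = (-3)·327 + (13)·76
23 = 3 × 7 + 2  ⟹  2 = (10)·327 + (-43)·76
7 = 3 × 2 + 1  ⟹  1 = (-33)·327 + (142)·76
So (142)·76 ≡ 1 (mod 327), i.e. 76^(-1) ≡ 142 (mod 327).
Check: 76 × 142 = 10792 ≡ 1 (mod 327)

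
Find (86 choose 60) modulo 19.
5

Using Lucas' theorem:
Write n=86 and k=60 in base 19:
n in base 19: [4, 10]
k in base 19: [3, 3]
C(86,60) mod 19 = ∏ C(n_i, k_i) mod 19
Digit binomials (mod 19): C(4,3) = 4; C(10,3) = 120 ≡ 6
Product: 4 × 6 = 24 ≡ 5 (mod 19)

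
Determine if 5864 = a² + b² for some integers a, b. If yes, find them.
50² + 58² (a=50, b=58)

Factorization: 5864 = 2^3 × 733
By Fermat: n is sum of two squares iff every prime p ≡ 3 (mod 4) appears to even power.
All primes ≡ 3 (mod 4) appear to even power.
Search a = 0, 1, 2, … for 5864 - a² a perfect square: first hit at a = 50: 5864 - 2500 = 3364 = 58².
5864 = 50² + 58² = 2500 + 3364 ✓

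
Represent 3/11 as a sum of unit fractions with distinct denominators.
1/4 + 1/44

Greedy algorithm:
3/11: ceiling(11/3) = 4, use 1/4
1/44: ceiling(44/1) = 44, use 1/44
Result: 3/11 = 1/4 + 1/44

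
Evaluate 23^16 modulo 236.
197

Repeated squaring. Binary of 16 = 10000.
23^1 ≡ 23 (mod 236); 23^2 ≡ 57 (mod 236); 23^4 ≡ 181 (mod 236); 23^8 ≡ 193 (mod 236); 23^16 ≡ 197 (mod 236)
23^16 = 23^16 ≡ 197 (mod 236)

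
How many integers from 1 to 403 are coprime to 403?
360

403 = 13 × 31
φ(n) = n × ∏(1 - 1/p) for each prime p dividing n
φ(403) = 403 × (1 - 1/13) × (1 - 1/31) = 360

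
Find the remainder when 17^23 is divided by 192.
113

Repeated squaring. Binary of 23 = 10111.
17^1 ≡ 17 (mod 192); 17^2 ≡ 97 (mod 192); 17^4 ≡ 1 (mod 192); 17^8 ≡ 1 (mod 192); 17^16 ≡ 1 (mod 192)
17^23 = 17^1 × 17^2 × 17^4 × 17^16 ≡ 113 (mod 192)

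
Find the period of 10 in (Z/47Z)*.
46

47 is prime, so ord(10) divides φ(47) = 46.
Divisors of 46: 1, 2, 23, 46.
Repeated squaring: 10^1 ≡ 10, 10^2 ≡ 6, 10^4 ≡ 36, 10^8 ≡ 27, 10^16 ≡ 24, 10^32 ≡ 12 (mod 47).
Test 10^d mod 47 for each divisor d in increasing order:
10^1 ≡ 10
10^2 ≡ 6
10^23 = 10^16·10^4·10^2·10^1 ≡ 46
10^46 = 10^32·10^8·10^4·10^2 ≡ 1  ← first divisor giving 1
The order is 46.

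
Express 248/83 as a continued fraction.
[2; 1, 82]

Euclidean algorithm steps:
248 = 2 × 83 + 82
83 = 1 × 82 + 1
82 = 82 × 1 + 0
Continued fraction: [2; 1, 82]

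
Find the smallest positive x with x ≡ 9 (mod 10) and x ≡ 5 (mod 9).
59

Using Chinese Remainder Theorem:
M = 10 × 9 = 90
M1 = 9, M2 = 10
y1 = 9^(-1) mod 10 = 9
y2 = 10^(-1) mod 9 = 1
x = (9×9×9 + 5×10×1) mod 90 = 59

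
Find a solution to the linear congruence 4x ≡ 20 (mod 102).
x ≡ 5 (mod 51)

gcd(4, 102) = 2, which divides 20, so solutions exist.
Divide through by 2: 2x ≡ 10 (mod 51).
Find 2^(-1) mod 51 by the extended Euclidean algorithm:
51 = 25 × 2 + 1  ⟹  1 = (1)·51 + (-25)·2
So (-25)·2 ≡ 1 (mod 51), i.e. 2^(-1) ≡ -25 ≡ 26 (mod 51).
x ≡ 26 × 10 = 260 ≡ 5 (mod 51).
Check: 4 × 5 = 20 ≡ 20 (mod 102).
x ≡ 5 (mod 51), giving 2 solutions mod 102.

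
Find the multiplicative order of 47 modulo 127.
21

127 is prime, so ord(47) divides φ(127) = 126.
Divisors of 126: 1, 2, 3, 6, 7, 9, 14, 18, 21, 42, 63, 126.
Repeated squaring: 47^1 ≡ 47, 47^2 ≡ 50, 47^4 ≡ 87, 47^8 ≡ 76, 47^16 ≡ 61, 47^32 ≡ 38, 47^64 ≡ 47 (mod 127).
Test 47^d mod 127 for each divisor d in increasing order:
47^1 ≡ 47
47^2 ≡ 50
47^3 = 47^2·47^1 ≡ 64
47^6 = 47^4·47^2 ≡ 32
47^7 = 47^4·47^2·47^1 ≡ 107
47^9 = 47^8·47^1 ≡ 16
47^14 = 47^8·47^4·47^2 ≡ 19
47^18 = 47^16·47^2 ≡ 2
47^21 = 47^16·47^4·47^1 ≡ 1  ← first divisor giving 1
The order is 21.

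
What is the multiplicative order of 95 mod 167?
166

167 is prime, so ord(95) divides φ(167) = 166.
Divisors of 166: 1, 2, 83, 166.
Repeated squaring: 95^1 ≡ 95, 95^2 ≡ 7, 95^4 ≡ 49, 95^8 ≡ 63, 95^16 ≡ 128, 95^32 ≡ 18, 95^64 ≡ 157, 95^128 ≡ 100 (mod 167).
Test 95^d mod 167 for each divisor d in increasing order:
95^1 ≡ 95
95^2 ≡ 7
95^83 = 95^64·95^16·95^2·95^1 ≡ 166
95^166 = 95^128·95^32·95^4·95^2 ≡ 1  ← first divisor giving 1
The order is 166.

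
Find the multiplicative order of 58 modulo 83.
82

83 is prime, so ord(58) divides φ(83) = 82.
Divisors of 82: 1, 2, 41, 82.
Repeated squaring: 58^1 ≡ 58, 58^2 ≡ 44, 58^4 ≡ 27, 58^8 ≡ 65, 58^16 ≡ 75, 58^32 ≡ 64, 58^64 ≡ 29 (mod 83).
Test 58^d mod 83 for each divisor d in increasing order:
58^1 ≡ 58
58^2 ≡ 44
58^41 = 58^32·58^8·58^1 ≡ 82
58^82 = 58^64·58^16·58^2 ≡ 1  ← first divisor giving 1
The order is 82.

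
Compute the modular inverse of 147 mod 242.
135

gcd(147, 242) = 1, so the inverse exists.
Extended Euclidean algorithm on (242, 147):
242 = 1 × 147 + 95  ⟹  95 = (1)·242 + (-1)·147
147 = 1 × 95 + 52  ⟹  52 = (-1)·242 + (2)·147
95 = 1 × 52 + 43  ⟹  43 = (2)·242 + (-3)·147
52 = 1 × 43 + 9  ⟹  9 = (-3)·242 + (5)·147
43 = 4 × 9 + 7  ⟹  7 = (14)·242 + (-23)·147
9 = 1 × 7 + 2  ⟹  2 = (-17)·242 + (28)·147
7 = 3 × 2 + 1  ⟹  1 = (65)·242 + (-107)·147
So (-107)·147 ≡ 1 (mod 242), i.e. 147^(-1) ≡ -107 ≡ 135 (mod 242).
Check: 147 × 135 = 19845 ≡ 1 (mod 242)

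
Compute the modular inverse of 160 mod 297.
13

gcd(160, 297) = 1, so the inverse exists.
Extended Euclidean algorithm on (297, 160):
297 = 1 × 160 + 137  ⟹  137 = (1)·297 + (-1)·160
160 = 1 × 137 + 23  ⟹  23 = (-1)·297 + (2)·160
137 = 5 × 23 + 22  ⟹  22 = (6)·297 + (-11)·160
23 = 1 × 22 + 1  ⟹  1 = (-7)·297 + (13)·160
So (13)·160 ≡ 1 (mod 297), i.e. 160^(-1) ≡ 13 (mod 297).
Check: 160 × 13 = 2080 ≡ 1 (mod 297)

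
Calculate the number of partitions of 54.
386155

p(n) counts ways to write n as a sum of positive integers (order ignored).
Euler's pentagonal recurrence: p(k) = p(k-1) + p(k-2) - p(k-5) - p(k-7) + p(k-12) + p(k-15) - ... (offsets j(3j∓1)/2, signs ++--, p(0)=1, p(<0)=0).
DP table for k = 0..53: p(0)=1, p(1)=1, p(2)=2, p(3)=3, p(4)=5, p(5)=7, p(6)=11, p(7)=15, p(8)=22, p(9)=30, p(10)=42, p(11)=56, p(12)=77, p(13)=101, p(14)=135, p(15)=176, p(16)=231, p(17)=297, p(18)=385, p(19)=490, p(20)=627, p(21)=792, p(22)=1002, p(23)=1255, p(24)=1575, p(25)=1958, p(26)=2436, p(27)=3010, p(28)=3718, p(29)=4565, p(30)=5604, p(31)=6842, p(32)=8349, p(33)=10143, p(34)=12310, p(35)=14883, p(36)=17977, p(37)=21637, p(38)=26015, p(39)=31185, p(40)=37338, p(41)=44583, p(42)=53174, p(43)=63261, p(44)=75175, p(45)=89134, p(46)=105558, p(47)=124754, p(48)=147273, p(49)=173525, p(50)=204226, p(51)=239943, p(52)=281589, p(53)=329931.
Final step: p(54) = p(53) + p(52) - p(49) - p(47) + p(42) + p(39) - p(32) - p(28) + p(19) + p(14) - p(3)
= 329931 + 281589 - 173525 - 124754 + 53174 + 31185 - 8349 - 3718 + 490 + 135 - 3
= 386155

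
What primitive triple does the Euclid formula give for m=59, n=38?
(2037, 4484, 4925)

Euclid's formula: a = m² - n², b = 2mn, c = m² + n²
m = 59, n = 38
a = 59² - 38² = 3481 - 1444 = 2037
b = 2 × 59 × 38 = 4484
c = 59² + 38² = 3481 + 1444 = 4925
Verification: 2037² + 4484² = 4149369 + 20106256 = 24255625 = 4925² ✓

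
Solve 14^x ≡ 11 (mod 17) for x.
15

Baby-step giant-step with step n = ⌈√17⌉ = 5.
Baby steps 14^j mod 17 (j:value) for j=0..4: 0:1, 1:14, 2:9, 3:7, 4:13.
Giant-step multiplier: 14^(-5) ≡ 14^(16-5) = 14^11 ≡ 10 (mod 17).
Giant steps γ_i = 11·10^i mod 17: γ_0=11, γ_1=8, γ_2=12, γ_3=1 (in table at j=0).
x = i·n + j = 3·5 + 0 = 15.
Check: 14^15 ≡ 11 (mod 17).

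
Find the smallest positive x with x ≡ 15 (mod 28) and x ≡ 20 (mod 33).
911

Using Chinese Remainder Theorem:
M = 28 × 33 = 924
M1 = 33, M2 = 28
y1 = 33^(-1) mod 28 = 17
y2 = 28^(-1) mod 33 = 13
x = (15×33×17 + 20×28×13) mod 924 = 911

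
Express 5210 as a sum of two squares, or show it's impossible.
13² + 71² (a=13, b=71)

Factorization: 5210 = 2 × 5 × 521
By Fermat: n is sum of two squares iff every prime p ≡ 3 (mod 4) appears to even power.
All primes ≡ 3 (mod 4) appear to even power.
Search a = 0, 1, 2, … for 5210 - a² a perfect square: first hit at a = 13: 5210 - 169 = 5041 = 71².
5210 = 13² + 71² = 169 + 5041 ✓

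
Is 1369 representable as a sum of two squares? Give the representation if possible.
0² + 37² (a=0, b=37)

Factorization: 1369 = 37^2
By Fermat: n is sum of two squares iff every prime p ≡ 3 (mod 4) appears to even power.
All primes ≡ 3 (mod 4) appear to even power.
Search a = 0, 1, 2, … for 1369 - a² a perfect square: first hit at a = 0: 1369 - 0 = 1369 = 37².
1369 = 0² + 37² = 0 + 1369 ✓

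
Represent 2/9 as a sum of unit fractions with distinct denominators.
1/5 + 1/45

Greedy algorithm:
2/9: ceiling(9/2) = 5, use 1/5
1/45: ceiling(45/1) = 45, use 1/45
Result: 2/9 = 1/5 + 1/45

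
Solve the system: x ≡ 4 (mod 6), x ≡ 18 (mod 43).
190

Using Chinese Remainder Theorem:
M = 6 × 43 = 258
M1 = 43, M2 = 6
y1 = 43^(-1) mod 6 = 1
y2 = 6^(-1) mod 43 = 36
x = (4×43×1 + 18×6×36) mod 258 = 190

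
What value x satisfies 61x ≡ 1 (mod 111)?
91

gcd(61, 111) = 1, so the inverse exists.
Extended Euclidean algorithm on (111, 61):
111 = 1 × 61 + 50  ⟹  50 = (1)·111 + (-1)·61
61 = 1 × 50 + 11  ⟹  11 = (-1)·111 + (2)·61
50 = 4 × 11 + 6  ⟹  6 = (5)·111 + (-9)·61
11 = 1 × 6 + 5  ⟹  5 = (-6)·111 + (11)·61
6 = 1 × 5 + 1  ⟹  1 = (11)·111 + (-20)·61
So (-20)·61 ≡ 1 (mod 111), i.e. 61^(-1) ≡ -20 ≡ 91 (mod 111).
Check: 61 × 91 = 5551 ≡ 1 (mod 111)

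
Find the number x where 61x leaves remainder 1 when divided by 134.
11

gcd(61, 134) = 1, so the inverse exists.
Extended Euclidean algorithm on (134, 61):
134 = 2 × 61 + 12  ⟹  12 = (1)·134 + (-2)·61
61 = 5 × 12 + 1  ⟹  1 = (-5)·134 + (11)·61
So (11)·61 ≡ 1 (mod 134), i.e. 61^(-1) ≡ 11 (mod 134).
Check: 61 × 11 = 671 ≡ 1 (mod 134)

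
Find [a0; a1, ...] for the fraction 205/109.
[1; 1, 7, 2, 1, 1, 2]

Euclidean algorithm steps:
205 = 1 × 109 + 96
109 = 1 × 96 + 13
96 = 7 × 13 + 5
13 = 2 × 5 + 3
5 = 1 × 3 + 2
3 = 1 × 2 + 1
2 = 2 × 1 + 0
Continued fraction: [1; 1, 7, 2, 1, 1, 2]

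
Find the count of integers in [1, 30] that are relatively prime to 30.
8

30 = 2 × 3 × 5
φ(n) = n × ∏(1 - 1/p) for each prime p dividing n
φ(30) = 30 × (1 - 1/2) × (1 - 1/3) × (1 - 1/5) = 8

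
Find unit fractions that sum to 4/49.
1/13 + 1/213 + 1/67841 + 1/9204734721

Greedy algorithm:
4/49: ceiling(49/4) = 13, use 1/13
3/637: ceiling(637/3) = 213, use 1/213
2/135681: ceiling(135681/2) = 67841, use 1/67841
1/9204734721: ceiling(9204734721/1) = 9204734721, use 1/9204734721
Result: 4/49 = 1/13 + 1/213 + 1/67841 + 1/9204734721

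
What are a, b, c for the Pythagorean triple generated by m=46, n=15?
(1891, 1380, 2341)

Euclid's formula: a = m² - n², b = 2mn, c = m² + n²
m = 46, n = 15
a = 46² - 15² = 2116 - 225 = 1891
b = 2 × 46 × 15 = 1380
c = 46² + 15² = 2116 + 225 = 2341
Verification: 1891² + 1380² = 3575881 + 1904400 = 5480281 = 2341² ✓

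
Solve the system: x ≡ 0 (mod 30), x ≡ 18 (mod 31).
390

Using Chinese Remainder Theorem:
M = 30 × 31 = 930
M1 = 31, M2 = 30
y1 = 31^(-1) mod 30 = 1
y2 = 30^(-1) mod 31 = 30
x = (0×31×1 + 18×30×30) mod 930 = 390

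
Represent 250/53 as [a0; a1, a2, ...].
[4; 1, 2, 1, 1, 7]

Euclidean algorithm steps:
250 = 4 × 53 + 38
53 = 1 × 38 + 15
38 = 2 × 15 + 8
15 = 1 × 8 + 7
8 = 1 × 7 + 1
7 = 7 × 1 + 0
Continued fraction: [4; 1, 2, 1, 1, 7]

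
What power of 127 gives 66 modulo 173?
113

Baby-step giant-step with step n = ⌈√173⌉ = 14.
Baby steps 127^j mod 173 (j:value) for j=0..13: 0:1, 1:127, 2:40, 3:63, 4:43, 5:98, 6:163, 7:114, 8:119, 9:62, 10:89, 11:58, 12:100, 13:71.
Giant-step multiplier: 127^(-14) ≡ 127^(172-14) = 127^158 ≡ 33 (mod 173).
Giant steps γ_i = 66·33^i mod 173: γ_0=66, γ_1=102, γ_2=79, γ_3=12, γ_4=50, γ_5=93, γ_6=128, γ_7=72, γ_8=127 (in table at j=1).
x = i·n + j = 8·14 + 1 = 113.
Check: 127^113 ≡ 66 (mod 173).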